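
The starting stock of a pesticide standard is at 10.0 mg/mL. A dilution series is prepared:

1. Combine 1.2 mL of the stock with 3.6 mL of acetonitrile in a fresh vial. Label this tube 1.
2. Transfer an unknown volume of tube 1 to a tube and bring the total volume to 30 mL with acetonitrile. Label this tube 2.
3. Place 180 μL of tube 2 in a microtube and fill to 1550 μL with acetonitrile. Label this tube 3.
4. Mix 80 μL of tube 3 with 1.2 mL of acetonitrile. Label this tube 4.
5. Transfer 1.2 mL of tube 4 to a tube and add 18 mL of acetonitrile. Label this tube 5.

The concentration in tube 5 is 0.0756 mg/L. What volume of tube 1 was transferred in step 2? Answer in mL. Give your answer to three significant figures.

2.00 mL

Step 1: 1.2 mL + 3.6 mL = 4.8 mL total → factor 4.8/1.2 = 4
Step 2: v brought to 30 mL → factor = 30 mL/v
Step 3: 180 μL brought to 1550 μL → factor 1550/180 = 8.6111
Step 4: 80 μL + 1.2 mL = 1280 μL total → factor 1280/80 = 16
Step 5: 1.2 mL + 18 mL = 19.2 mL total → factor 19.2/1.2 = 16
Product of known-step factors = 8817.8
Overall factor = 10.0 mg/mL / (0.0756 mg/L) = 1.3228 × 10^5
Step-2 factor = 1.3228 × 10^5 / 8817.8 = 15.001
v = 30 mL / 15.001 = 2.00 mL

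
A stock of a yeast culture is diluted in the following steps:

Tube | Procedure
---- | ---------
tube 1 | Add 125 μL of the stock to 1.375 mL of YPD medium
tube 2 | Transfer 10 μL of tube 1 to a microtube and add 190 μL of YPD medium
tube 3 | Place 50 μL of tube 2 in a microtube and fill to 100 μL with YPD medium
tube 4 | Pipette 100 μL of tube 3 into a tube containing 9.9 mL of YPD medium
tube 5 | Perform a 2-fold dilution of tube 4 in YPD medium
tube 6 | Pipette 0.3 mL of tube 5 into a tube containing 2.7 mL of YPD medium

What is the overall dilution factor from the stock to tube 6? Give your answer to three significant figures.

9.60 × 10^5

Step 1: 125 μL + 1.375 mL = 1500 μL total → factor 1500/125 = 12
Step 2: 10 μL + 190 μL = 200 μL total → factor 200/10 = 20
Step 3: 50 μL brought to 100 μL → factor 100/50 = 2
Step 4: 100 μL + 9.9 mL = 10000 μL total → factor 10000/100 = 100
Step 5: 2-fold → factor 2
Step 6: 0.3 mL + 2.7 mL = 3 mL total → factor 3/0.3 = 10
Overall dilution factor = 12 × 20 × 2 × 100 × 2 × 10 = 9.6 × 10^5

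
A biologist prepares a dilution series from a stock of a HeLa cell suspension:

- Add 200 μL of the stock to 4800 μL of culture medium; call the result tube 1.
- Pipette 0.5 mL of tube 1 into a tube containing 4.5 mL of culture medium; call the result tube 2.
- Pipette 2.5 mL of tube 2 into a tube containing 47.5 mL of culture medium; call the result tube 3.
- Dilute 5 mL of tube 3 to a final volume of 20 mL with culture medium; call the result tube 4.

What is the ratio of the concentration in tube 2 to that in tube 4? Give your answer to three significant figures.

80.0

Step 1: 200 μL + 4800 μL = 5000 μL total → factor 5000/200 = 25
Step 2: 0.5 mL + 4.5 mL = 5 mL total → factor 5/0.5 = 10
Step 3: 2.5 mL + 47.5 mL = 50 mL total → factor 50/2.5 = 20
Step 4: 5 mL brought to 20 mL → factor 20/5 = 4
Dilution factor to tube 2 = 250; to tube 4 = 20000
[tube 2]/[tube 4] = (factor to tube 4)/(factor to tube 2) = 20000/250 = 80.0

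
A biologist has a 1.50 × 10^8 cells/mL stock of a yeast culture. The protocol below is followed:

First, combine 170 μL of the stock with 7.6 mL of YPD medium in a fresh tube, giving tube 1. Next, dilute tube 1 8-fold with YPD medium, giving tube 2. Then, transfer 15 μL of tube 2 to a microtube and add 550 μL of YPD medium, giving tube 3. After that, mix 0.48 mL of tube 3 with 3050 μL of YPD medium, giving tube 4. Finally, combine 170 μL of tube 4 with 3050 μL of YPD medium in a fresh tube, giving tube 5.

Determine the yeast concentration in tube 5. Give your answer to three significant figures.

78.2 cells/mL

Step 1: 170 μL + 7.6 mL = 7770 μL total → factor 7770/170 = 45.706
Step 2: 8-fold → factor 8
Step 3: 15 μL + 550 μL = 565 μL total → factor 565/15 = 37.667
Step 4: 0.48 mL + 3050 μL = 3.53 mL total → factor 3.53/0.48 = 7.3542
Step 5: 170 μL + 3050 μL = 3220 μL total → factor 3220/170 = 18.941
Overall dilution factor = 45.706 × 8 × 37.667 × 7.3542 × 18.941 = 1.9185 × 10^6
Final = 1.50 × 10^8 cells/mL / 1.9185 × 10^6 = 78.2 cells/mL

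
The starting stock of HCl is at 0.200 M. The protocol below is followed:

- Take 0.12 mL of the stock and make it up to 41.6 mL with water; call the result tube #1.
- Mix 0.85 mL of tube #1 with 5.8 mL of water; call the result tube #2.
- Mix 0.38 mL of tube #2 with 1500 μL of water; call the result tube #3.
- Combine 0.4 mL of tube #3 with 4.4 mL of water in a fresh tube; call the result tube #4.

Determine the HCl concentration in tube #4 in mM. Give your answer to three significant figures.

0.00124 mM

Step 1: 0.12 mL brought to 41.6 mL → factor 41.6/0.12 = 346.67
Step 2: 0.85 mL + 5.8 mL = 6.65 mL total → factor 6.65/0.85 = 7.8235
Step 3: 0.38 mL + 1500 μL = 1.88 mL total → factor 1.88/0.38 = 4.9474
Step 4: 0.4 mL + 4.4 mL = 4.8 mL total → factor 4.8/0.4 = 12
Overall dilution factor = 346.67 × 7.8235 × 4.9474 × 12 = 1.6102 × 10^5
Final = 0.200 M / 1.6102 × 10^5 = 1.242 × 10^-6 M = 0.00124 mM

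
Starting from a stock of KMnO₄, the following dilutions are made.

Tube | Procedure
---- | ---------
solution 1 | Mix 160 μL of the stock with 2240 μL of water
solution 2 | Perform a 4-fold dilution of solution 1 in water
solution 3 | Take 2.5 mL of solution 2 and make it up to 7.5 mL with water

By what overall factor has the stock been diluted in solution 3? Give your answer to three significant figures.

Step 1: 160 μL + 2240 μL = 2400 μL total → factor 2400/160 = 15
Step 2: 4-fold → factor 4
Step 3: 2.5 mL brought to 7.5 mL → factor 7.5/2.5 = 3
Overall dilution factor = 15 × 4 × 3 = 180

180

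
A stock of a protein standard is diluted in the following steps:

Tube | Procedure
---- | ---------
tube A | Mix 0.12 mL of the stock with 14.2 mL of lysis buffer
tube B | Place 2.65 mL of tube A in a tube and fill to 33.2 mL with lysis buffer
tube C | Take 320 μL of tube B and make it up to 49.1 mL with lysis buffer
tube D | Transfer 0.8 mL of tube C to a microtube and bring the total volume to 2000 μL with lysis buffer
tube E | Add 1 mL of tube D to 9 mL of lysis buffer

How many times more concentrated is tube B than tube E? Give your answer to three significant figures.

Step 1: 0.12 mL + 14.2 mL = 14.32 mL total → factor 14.32/0.12 = 119.33
Step 2: 2.65 mL brought to 33.2 mL → factor 33.2/2.65 = 12.528
Step 3: 320 μL brought to 49.1 mL → factor 49100/320 = 153.44
Step 4: 0.8 mL brought to 2000 μL → factor 2/0.8 = 2.5
Step 5: 1 mL + 9 mL = 10 mL total → factor 10/1 = 10
Dilution factor to tube B = 1495; to tube E = 5.7349 × 10^6
[tube B]/[tube E] = (factor to tube E)/(factor to tube B) = 5.7349 × 10^6/1495 = 3.84 × 10^3

3.84 × 10^3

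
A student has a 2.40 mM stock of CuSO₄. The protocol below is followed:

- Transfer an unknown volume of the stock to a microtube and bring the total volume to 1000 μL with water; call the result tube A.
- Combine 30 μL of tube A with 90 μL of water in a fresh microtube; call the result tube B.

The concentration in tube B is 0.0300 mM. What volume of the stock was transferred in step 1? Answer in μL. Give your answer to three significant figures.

50.0 μL

Step 1: v brought to 1000 μL → factor = 1000 μL/v
Step 2: 30 μL + 90 μL = 120 μL total → factor 120/30 = 4
Product of known-step factors = 4
Overall factor = 2.40 mM / (0.0300 mM) = 80
Step-1 factor = 80 / 4 = 20
v = 1000 μL / 20 = 50.0 μL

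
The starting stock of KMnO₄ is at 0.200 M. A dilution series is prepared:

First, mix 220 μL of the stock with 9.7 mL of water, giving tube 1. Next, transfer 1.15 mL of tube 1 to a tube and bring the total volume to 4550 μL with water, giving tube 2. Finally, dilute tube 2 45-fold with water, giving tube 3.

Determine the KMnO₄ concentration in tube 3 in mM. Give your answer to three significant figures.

Step 1: 220 μL + 9.7 mL = 9920 μL total → factor 9920/220 = 45.091
Step 2: 1.15 mL brought to 4550 μL → factor 4.55/1.15 = 3.9565
Step 3: 45-fold → factor 45
Overall dilution factor = 45.091 × 3.9565 × 45 = 8028.1
Final = 0.200 M / 8028.1 = 2.491 × 10^-5 M = 0.0249 mM

0.0249 mM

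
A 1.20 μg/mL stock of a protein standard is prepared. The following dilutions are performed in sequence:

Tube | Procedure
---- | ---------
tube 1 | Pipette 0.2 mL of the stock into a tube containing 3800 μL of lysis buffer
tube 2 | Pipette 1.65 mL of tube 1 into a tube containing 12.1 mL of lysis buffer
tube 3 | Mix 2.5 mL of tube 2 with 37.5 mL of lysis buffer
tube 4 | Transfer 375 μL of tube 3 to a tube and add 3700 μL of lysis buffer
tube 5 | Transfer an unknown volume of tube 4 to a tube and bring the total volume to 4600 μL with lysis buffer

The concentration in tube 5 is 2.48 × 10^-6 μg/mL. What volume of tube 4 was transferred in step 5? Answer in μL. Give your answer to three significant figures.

275 μL

Step 1: 0.2 mL + 3800 μL = 4 mL total → factor 4/0.2 = 20
Step 2: 1.65 mL + 12.1 mL = 13.75 mL total → factor 13.75/1.65 = 8.3333
Step 3: 2.5 mL + 37.5 mL = 40 mL total → factor 40/2.5 = 16
Step 4: 375 μL + 3700 μL = 4075 μL total → factor 4075/375 = 10.867
Step 5: v brought to 4600 μL → factor = 4600 μL/v
Product of known-step factors = 28978
Overall factor = 1.20 μg/mL / (2.48 × 10^-6 μg/mL) = 4.8387 × 10^5
Step-5 factor = 4.8387 × 10^5 / 28978 = 16.698
v = 4600 μL / 16.698 = 275 μL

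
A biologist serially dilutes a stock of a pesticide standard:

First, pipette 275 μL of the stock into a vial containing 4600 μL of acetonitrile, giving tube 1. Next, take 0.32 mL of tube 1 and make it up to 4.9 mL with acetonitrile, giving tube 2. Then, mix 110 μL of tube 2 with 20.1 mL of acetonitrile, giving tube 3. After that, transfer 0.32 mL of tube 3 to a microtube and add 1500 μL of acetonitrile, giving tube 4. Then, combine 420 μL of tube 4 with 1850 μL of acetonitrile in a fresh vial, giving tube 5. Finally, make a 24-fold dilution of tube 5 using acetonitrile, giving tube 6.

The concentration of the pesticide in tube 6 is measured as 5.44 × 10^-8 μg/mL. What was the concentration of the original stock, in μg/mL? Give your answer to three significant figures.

Step 1: 275 μL + 4600 μL = 4875 μL total → factor 4875/275 = 17.727
Step 2: 0.32 mL brought to 4.9 mL → factor 4.9/0.32 = 15.312
Step 3: 110 μL + 20.1 mL = 20210 μL total → factor 20210/110 = 183.73
Step 4: 0.32 mL + 1500 μL = 1.82 mL total → factor 1.82/0.32 = 5.6875
Step 5: 420 μL + 1850 μL = 2270 μL total → factor 2270/420 = 5.4048
Step 6: 24-fold → factor 24
Overall dilution factor = 17.727 × 15.312 × 183.73 × 5.6875 × 5.4048 × 24 = 3.6793 × 10^7
Stock = 5.44 × 10^-8 μg/mL × 3.6793 × 10^7 = 2.00 μg/mL

2.00 μg/mL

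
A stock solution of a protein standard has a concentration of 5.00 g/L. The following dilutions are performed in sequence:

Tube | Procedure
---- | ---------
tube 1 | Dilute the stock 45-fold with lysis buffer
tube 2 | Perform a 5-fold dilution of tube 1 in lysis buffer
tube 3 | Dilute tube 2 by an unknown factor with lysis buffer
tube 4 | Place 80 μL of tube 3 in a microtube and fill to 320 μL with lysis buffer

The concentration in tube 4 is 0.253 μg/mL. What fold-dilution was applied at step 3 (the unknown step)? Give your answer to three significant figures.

22.0-fold

Step 1: 45-fold → factor 45
Step 2: 5-fold → factor 5
Step 3: unknown factor x
Step 4: 80 μL brought to 320 μL → factor 320/80 = 4
Product of known-step factors = 900
Overall factor = 5.00 g/L / (0.253 μg/mL) = 19763
x = 19763 / 900 = 22.0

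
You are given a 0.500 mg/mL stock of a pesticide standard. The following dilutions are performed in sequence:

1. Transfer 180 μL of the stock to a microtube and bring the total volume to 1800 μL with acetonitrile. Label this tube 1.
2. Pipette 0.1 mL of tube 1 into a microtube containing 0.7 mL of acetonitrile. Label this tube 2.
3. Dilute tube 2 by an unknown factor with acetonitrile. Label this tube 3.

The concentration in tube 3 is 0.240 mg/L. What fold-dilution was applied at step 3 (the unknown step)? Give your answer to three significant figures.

26.0-fold

Step 1: 180 μL brought to 1800 μL → factor 1800/180 = 10
Step 2: 0.1 mL + 0.7 mL = 0.8 mL total → factor 0.8/0.1 = 8
Step 3: unknown factor x
Product of known-step factors = 80
Overall factor = 0.500 mg/mL / (0.240 mg/L) = 2083.3
x = 2083.3 / 80 = 26.0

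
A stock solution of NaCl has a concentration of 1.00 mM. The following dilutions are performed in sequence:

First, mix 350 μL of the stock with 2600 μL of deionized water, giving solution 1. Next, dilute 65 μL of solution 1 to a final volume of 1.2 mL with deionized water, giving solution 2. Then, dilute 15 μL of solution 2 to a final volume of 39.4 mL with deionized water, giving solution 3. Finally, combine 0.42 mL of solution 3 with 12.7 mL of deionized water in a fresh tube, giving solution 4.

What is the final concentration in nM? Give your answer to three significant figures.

0.0783 nM

Step 1: 350 μL + 2600 μL = 2950 μL total → factor 2950/350 = 8.4286
Step 2: 65 μL brought to 1.2 mL → factor 1200/65 = 18.462
Step 3: 15 μL brought to 39.4 mL → factor 39400/15 = 2626.7
Step 4: 0.42 mL + 12.7 mL = 13.12 mL total → factor 13.12/0.42 = 31.238
Overall dilution factor = 8.4286 × 18.462 × 2626.7 × 31.238 = 1.2768 × 10^7
Final = 1.00 mM / 1.2768 × 10^7 = 7.832 × 10^-8 mM = 0.0783 nM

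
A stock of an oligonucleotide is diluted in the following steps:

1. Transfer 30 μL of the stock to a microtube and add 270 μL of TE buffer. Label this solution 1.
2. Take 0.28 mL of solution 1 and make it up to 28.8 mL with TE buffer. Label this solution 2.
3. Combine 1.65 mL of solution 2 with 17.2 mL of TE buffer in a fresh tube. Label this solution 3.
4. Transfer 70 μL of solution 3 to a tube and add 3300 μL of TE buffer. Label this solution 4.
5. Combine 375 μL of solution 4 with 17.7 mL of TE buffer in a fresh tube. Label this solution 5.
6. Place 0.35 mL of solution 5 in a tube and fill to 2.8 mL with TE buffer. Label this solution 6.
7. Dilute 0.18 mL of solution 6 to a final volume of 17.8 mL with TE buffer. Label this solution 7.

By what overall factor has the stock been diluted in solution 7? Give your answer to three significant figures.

2.16 × 10^10

Step 1: 30 μL + 270 μL = 300 μL total → factor 300/30 = 10
Step 2: 0.28 mL brought to 28.8 mL → factor 28.8/0.28 = 102.86
Step 3: 1.65 mL + 17.2 mL = 18.85 mL total → factor 18.85/1.65 = 11.424
Step 4: 70 μL + 3300 μL = 3370 μL total → factor 3370/70 = 48.143
Step 5: 375 μL + 17.7 mL = 18075 μL total → factor 18075/375 = 48.2
Step 6: 0.35 mL brought to 2.8 mL → factor 2.8/0.35 = 8
Step 7: 0.18 mL brought to 17.8 mL → factor 17.8/0.18 = 98.889
Overall dilution factor = 10 × 102.86 × 11.424 × 48.143 × 48.2 × 8 × 98.889 = 2.1571 × 10^10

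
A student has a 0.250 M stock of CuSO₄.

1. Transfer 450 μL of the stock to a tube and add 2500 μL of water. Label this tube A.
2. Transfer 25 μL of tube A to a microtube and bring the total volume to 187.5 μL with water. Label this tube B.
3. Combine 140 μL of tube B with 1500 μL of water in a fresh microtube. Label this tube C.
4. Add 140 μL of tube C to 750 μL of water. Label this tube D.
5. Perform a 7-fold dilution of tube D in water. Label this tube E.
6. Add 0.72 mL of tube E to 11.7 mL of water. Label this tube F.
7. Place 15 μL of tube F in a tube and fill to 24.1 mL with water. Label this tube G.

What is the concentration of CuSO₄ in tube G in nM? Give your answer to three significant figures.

0.352 nM

Step 1: 450 μL + 2500 μL = 2950 μL total → factor 2950/450 = 6.5556
Step 2: 25 μL brought to 187.5 μL → factor 187.5/25 = 7.5
Step 3: 140 μL + 1500 μL = 1640 μL total → factor 1640/140 = 11.714
Step 4: 140 μL + 750 μL = 890 μL total → factor 890/140 = 6.3571
Step 5: 7-fold → factor 7
Step 6: 0.72 mL + 11.7 mL = 12.42 mL total → factor 12.42/0.72 = 17.25
Step 7: 15 μL brought to 24.1 mL → factor 24100/15 = 1606.7
Overall dilution factor = 6.5556 × 7.5 × 11.714 × 6.3571 × 7 × 17.25 × 1606.7 = 7.1033 × 10^8
Final = 0.250 M / 7.1033 × 10^8 = 3.519 × 10^-10 M = 0.352 nM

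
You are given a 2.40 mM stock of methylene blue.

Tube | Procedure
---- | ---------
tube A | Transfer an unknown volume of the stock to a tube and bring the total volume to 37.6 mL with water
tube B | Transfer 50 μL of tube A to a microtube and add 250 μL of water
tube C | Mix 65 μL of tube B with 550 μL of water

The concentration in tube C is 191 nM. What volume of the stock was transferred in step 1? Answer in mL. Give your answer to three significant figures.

Step 1: v brought to 37.6 mL → factor = 37.6 mL/v
Step 2: 50 μL + 250 μL = 300 μL total → factor 300/50 = 6
Step 3: 65 μL + 550 μL = 615 μL total → factor 615/65 = 9.4615
Product of known-step factors = 56.769
Overall factor = 2.40 mM / (191 nM) = 12565
Step-1 factor = 12565 / 56.769 = 221.34
v = 37.6 mL / 221.34 = 0.170 mL

0.170 mL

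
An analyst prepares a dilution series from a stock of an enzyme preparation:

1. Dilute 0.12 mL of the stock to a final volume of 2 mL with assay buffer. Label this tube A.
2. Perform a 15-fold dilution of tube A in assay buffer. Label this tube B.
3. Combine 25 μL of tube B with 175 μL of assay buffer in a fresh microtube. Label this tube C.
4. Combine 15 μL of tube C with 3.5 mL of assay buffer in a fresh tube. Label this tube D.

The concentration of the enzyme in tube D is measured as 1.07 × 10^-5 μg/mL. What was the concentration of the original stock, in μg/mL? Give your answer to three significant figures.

Step 1: 0.12 mL brought to 2 mL → factor 2/0.12 = 16.667
Step 2: 15-fold → factor 15
Step 3: 25 μL + 175 μL = 200 μL total → factor 200/25 = 8
Step 4: 15 μL + 3.5 mL = 3515 μL total → factor 3515/15 = 234.33
Overall dilution factor = 16.667 × 15 × 8 × 234.33 = 4.6867 × 10^5
Stock = 1.07 × 10^-5 μg/mL × 4.6867 × 10^5 = 5.01 μg/mL

5.01 μg/mL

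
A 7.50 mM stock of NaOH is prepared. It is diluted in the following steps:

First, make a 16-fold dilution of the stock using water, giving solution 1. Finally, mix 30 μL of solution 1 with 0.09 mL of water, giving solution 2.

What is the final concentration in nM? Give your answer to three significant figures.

1.17 × 10^5 nM

Step 1: 16-fold → factor 16
Step 2: 30 μL + 0.09 mL = 120 μL total → factor 120/30 = 4
Overall dilution factor = 16 × 4 = 64
Final = 7.50 mM / 64 = 0.1172 mM = 1.17 × 10^5 nM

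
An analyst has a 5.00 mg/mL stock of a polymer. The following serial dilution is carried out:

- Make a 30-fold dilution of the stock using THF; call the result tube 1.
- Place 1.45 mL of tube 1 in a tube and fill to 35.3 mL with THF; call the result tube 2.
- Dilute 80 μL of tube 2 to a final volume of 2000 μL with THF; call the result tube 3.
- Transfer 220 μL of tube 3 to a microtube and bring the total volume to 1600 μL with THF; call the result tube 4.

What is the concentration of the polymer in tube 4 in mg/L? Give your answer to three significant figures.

Step 1: 30-fold → factor 30
Step 2: 1.45 mL brought to 35.3 mL → factor 35.3/1.45 = 24.345
Step 3: 80 μL brought to 2000 μL → factor 2000/80 = 25
Step 4: 220 μL brought to 1600 μL → factor 1600/220 = 7.2727
Overall dilution factor = 30 × 24.345 × 25 × 7.2727 = 1.3279 × 10^5
Final = 5.00 mg/mL / 1.3279 × 10^5 = 3.765 × 10^-5 mg/mL = 0.0377 mg/L

0.0377 mg/L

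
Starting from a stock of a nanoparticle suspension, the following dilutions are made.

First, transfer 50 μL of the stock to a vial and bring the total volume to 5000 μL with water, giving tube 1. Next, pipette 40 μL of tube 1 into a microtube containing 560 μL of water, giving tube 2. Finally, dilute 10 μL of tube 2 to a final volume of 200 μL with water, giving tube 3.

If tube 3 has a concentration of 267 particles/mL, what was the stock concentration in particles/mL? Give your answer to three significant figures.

Step 1: 50 μL brought to 5000 μL → factor 5000/50 = 100
Step 2: 40 μL + 560 μL = 600 μL total → factor 600/40 = 15
Step 3: 10 μL brought to 200 μL → factor 200/10 = 20
Overall dilution factor = 100 × 15 × 20 = 30000
Stock = 267 particles/mL × 30000 = 8.01 × 10^6 particles/mL

8.01 × 10^6 particles/mL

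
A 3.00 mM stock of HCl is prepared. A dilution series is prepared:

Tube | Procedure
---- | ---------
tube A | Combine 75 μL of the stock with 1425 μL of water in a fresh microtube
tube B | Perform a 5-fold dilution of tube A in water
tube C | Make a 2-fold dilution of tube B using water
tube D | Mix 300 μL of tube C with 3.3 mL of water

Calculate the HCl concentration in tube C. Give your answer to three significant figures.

Step 1: 75 μL + 1425 μL = 1500 μL total → factor 1500/75 = 20
Step 2: 5-fold → factor 5
Step 3: 2-fold → factor 2
Dilution factor through tube C = 20 × 5 × 2 = 200
[tube C] = 3.00 mM / 200 = 0.0150 mM

0.0150 mM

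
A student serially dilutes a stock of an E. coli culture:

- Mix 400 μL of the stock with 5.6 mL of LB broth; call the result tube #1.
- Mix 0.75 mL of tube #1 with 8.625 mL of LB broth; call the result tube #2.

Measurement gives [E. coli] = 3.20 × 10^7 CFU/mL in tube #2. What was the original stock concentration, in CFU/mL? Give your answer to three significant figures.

6.00 × 10^9 CFU/mL

Step 1: 400 μL + 5.6 mL = 6000 μL total → factor 6000/400 = 15
Step 2: 0.75 mL + 8.625 mL = 9.375 mL total → factor 9.375/0.75 = 12.5
Overall dilution factor = 15 × 12.5 = 187.5
Stock = 3.20 × 10^7 CFU/mL × 187.5 = 6.00 × 10^9 CFU/mL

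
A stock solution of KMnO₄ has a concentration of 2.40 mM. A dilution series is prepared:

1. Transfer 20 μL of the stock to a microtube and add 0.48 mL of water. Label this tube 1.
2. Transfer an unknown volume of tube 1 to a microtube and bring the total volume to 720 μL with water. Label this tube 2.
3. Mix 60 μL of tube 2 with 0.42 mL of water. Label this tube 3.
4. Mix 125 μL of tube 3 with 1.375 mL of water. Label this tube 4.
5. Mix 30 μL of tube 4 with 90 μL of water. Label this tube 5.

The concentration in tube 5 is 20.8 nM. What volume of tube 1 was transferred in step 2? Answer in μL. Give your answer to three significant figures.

59.9 μL

Step 1: 20 μL + 0.48 mL = 500 μL total → factor 500/20 = 25
Step 2: v brought to 720 μL → factor = 720 μL/v
Step 3: 60 μL + 0.42 mL = 480 μL total → factor 480/60 = 8
Step 4: 125 μL + 1.375 mL = 1500 μL total → factor 1500/125 = 12
Step 5: 30 μL + 90 μL = 120 μL total → factor 120/30 = 4
Product of known-step factors = 9600
Overall factor = 2.40 mM / (20.8 nM) = 1.1538 × 10^5
Step-2 factor = 1.1538 × 10^5 / 9600 = 12.019
v = 720 μL / 12.019 = 59.9 μL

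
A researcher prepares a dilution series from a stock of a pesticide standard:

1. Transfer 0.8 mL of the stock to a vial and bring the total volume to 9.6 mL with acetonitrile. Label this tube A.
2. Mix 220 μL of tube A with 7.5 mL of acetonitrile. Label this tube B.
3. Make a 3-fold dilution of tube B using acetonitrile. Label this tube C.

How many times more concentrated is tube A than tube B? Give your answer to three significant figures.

Step 1: 0.8 mL brought to 9.6 mL → factor 9.6/0.8 = 12
Step 2: 220 μL + 7.5 mL = 7720 μL total → factor 7720/220 = 35.091
Dilution factor to tube A = 12; to tube B = 421.09
[tube A]/[tube B] = (factor to tube B)/(factor to tube A) = 421.09/12 = 35.1

35.1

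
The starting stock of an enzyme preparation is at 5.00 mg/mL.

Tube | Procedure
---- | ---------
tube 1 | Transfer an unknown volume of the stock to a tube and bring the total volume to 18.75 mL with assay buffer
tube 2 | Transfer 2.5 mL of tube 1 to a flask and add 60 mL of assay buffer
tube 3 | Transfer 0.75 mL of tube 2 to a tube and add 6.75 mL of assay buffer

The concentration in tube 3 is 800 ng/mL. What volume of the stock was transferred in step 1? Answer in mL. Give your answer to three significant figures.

Step 1: v brought to 18.75 mL → factor = 18.75 mL/v
Step 2: 2.5 mL + 60 mL = 62.5 mL total → factor 62.5/2.5 = 25
Step 3: 0.75 mL + 6.75 mL = 7.5 mL total → factor 7.5/0.75 = 10
Product of known-step factors = 250
Overall factor = 5.00 mg/mL / (800 ng/mL) = 6250
Step-1 factor = 6250 / 250 = 25
v = 18.75 mL / 25 = 0.750 mL

0.750 mL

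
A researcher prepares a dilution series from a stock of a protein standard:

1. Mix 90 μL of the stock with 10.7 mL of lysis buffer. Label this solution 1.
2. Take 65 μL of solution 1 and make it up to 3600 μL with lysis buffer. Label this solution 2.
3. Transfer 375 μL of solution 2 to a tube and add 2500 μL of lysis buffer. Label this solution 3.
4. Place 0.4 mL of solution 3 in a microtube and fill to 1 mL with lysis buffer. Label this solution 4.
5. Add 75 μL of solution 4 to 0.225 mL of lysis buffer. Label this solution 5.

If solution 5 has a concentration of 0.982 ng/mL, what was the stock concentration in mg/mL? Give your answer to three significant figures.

0.500 mg/mL

Step 1: 90 μL + 10.7 mL = 10790 μL total → factor 10790/90 = 119.89
Step 2: 65 μL brought to 3600 μL → factor 3600/65 = 55.385
Step 3: 375 μL + 2500 μL = 2875 μL total → factor 2875/375 = 7.6667
Step 4: 0.4 mL brought to 1 mL → factor 1/0.4 = 2.5
Step 5: 75 μL + 0.225 mL = 300 μL total → factor 300/75 = 4
Overall dilution factor = 119.89 × 55.385 × 7.6667 × 2.5 × 4 = 5.0907 × 10^5
Stock = 0.982 ng/mL × 5.0907 × 10^5 = 4.999 × 10^5 ng/mL = 0.500 mg/mL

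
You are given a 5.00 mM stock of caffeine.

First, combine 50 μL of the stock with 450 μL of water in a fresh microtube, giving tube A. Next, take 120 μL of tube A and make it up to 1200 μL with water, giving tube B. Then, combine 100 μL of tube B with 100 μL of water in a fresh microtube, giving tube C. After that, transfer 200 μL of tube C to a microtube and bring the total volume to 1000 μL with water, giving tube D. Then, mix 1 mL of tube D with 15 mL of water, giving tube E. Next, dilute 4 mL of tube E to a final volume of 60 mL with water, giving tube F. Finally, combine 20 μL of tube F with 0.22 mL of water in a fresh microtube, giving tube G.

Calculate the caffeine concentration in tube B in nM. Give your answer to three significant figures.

5.00 × 10^4 nM

Step 1: 50 μL + 450 μL = 500 μL total → factor 500/50 = 10
Step 2: 120 μL brought to 1200 μL → factor 1200/120 = 10
Dilution factor through tube B = 10 × 10 = 100
[tube B] = 5.00 mM / 100 = 0.05000 mM = 5.00 × 10^4 nM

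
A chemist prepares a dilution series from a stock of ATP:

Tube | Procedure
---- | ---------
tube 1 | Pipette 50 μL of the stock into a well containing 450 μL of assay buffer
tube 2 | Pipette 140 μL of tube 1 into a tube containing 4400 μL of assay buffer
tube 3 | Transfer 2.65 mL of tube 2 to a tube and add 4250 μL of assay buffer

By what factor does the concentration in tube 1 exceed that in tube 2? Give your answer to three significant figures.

Step 1: 50 μL + 450 μL = 500 μL total → factor 500/50 = 10
Step 2: 140 μL + 4400 μL = 4540 μL total → factor 4540/140 = 32.429
Dilution factor to tube 1 = 10; to tube 2 = 324.29
[tube 1]/[tube 2] = (factor to tube 2)/(factor to tube 1) = 324.29/10 = 32.4

32.4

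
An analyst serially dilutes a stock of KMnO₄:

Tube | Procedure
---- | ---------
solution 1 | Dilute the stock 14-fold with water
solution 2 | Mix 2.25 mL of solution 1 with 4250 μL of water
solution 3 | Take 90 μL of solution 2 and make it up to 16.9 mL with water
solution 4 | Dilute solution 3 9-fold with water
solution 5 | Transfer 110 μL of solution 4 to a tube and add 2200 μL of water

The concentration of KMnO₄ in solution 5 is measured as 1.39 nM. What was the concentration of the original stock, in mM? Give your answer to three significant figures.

Step 1: 14-fold → factor 14
Step 2: 2.25 mL + 4250 μL = 6.5 mL total → factor 6.5/2.25 = 2.8889
Step 3: 90 μL brought to 16.9 mL → factor 16900/90 = 187.78
Step 4: 9-fold → factor 9
Step 5: 110 μL + 2200 μL = 2310 μL total → factor 2310/110 = 21
Overall dilution factor = 14 × 2.8889 × 187.78 × 9 × 21 = 1.4354 × 10^6
Stock = 1.39 nM × 1.4354 × 10^6 = 1.995 × 10^6 nM = 2.00 mM

2.00 mM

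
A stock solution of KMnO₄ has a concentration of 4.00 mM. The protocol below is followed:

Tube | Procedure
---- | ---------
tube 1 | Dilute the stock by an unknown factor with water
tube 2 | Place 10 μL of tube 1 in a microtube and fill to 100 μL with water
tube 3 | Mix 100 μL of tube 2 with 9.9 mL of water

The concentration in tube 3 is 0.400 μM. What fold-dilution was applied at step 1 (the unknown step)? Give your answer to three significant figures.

Step 1: unknown factor x
Step 2: 10 μL brought to 100 μL → factor 100/10 = 10
Step 3: 100 μL + 9.9 mL = 10000 μL total → factor 10000/100 = 100
Product of known-step factors = 1000
Overall factor = 4.00 mM / (0.400 μM) = 10000
x = 10000 / 1000 = 10.0

10.0-fold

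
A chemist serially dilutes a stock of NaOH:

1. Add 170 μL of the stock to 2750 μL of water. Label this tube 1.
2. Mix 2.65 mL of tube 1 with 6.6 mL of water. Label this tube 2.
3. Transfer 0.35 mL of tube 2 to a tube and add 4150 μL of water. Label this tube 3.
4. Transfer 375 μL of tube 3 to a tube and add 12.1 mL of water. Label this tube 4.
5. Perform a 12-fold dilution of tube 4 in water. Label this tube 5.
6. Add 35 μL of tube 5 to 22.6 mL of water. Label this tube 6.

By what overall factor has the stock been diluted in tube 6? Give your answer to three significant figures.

1.99 × 10^8

Step 1: 170 μL + 2750 μL = 2920 μL total → factor 2920/170 = 17.176
Step 2: 2.65 mL + 6.6 mL = 9.25 mL total → factor 9.25/2.65 = 3.4906
Step 3: 0.35 mL + 4150 μL = 4.5 mL total → factor 4.5/0.35 = 12.857
Step 4: 375 μL + 12.1 mL = 12475 μL total → factor 12475/375 = 33.267
Step 5: 12-fold → factor 12
Step 6: 35 μL + 22.6 mL = 22635 μL total → factor 22635/35 = 646.71
Overall dilution factor = 17.176 × 3.4906 × 12.857 × 33.267 × 12 × 646.71 = 1.9901 × 10^8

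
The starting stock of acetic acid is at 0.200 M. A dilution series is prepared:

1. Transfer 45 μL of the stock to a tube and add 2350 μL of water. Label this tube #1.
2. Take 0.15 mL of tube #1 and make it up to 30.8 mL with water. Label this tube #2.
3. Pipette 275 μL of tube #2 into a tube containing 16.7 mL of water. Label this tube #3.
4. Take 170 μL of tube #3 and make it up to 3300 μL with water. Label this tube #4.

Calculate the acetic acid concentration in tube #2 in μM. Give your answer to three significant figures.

18.3 μM

Step 1: 45 μL + 2350 μL = 2395 μL total → factor 2395/45 = 53.222
Step 2: 0.15 mL brought to 30.8 mL → factor 30.8/0.15 = 205.33
Dilution factor through tube #2 = 53.222 × 205.33 = 10928
[tube #2] = 0.200 M / 10928 = 1.830 × 10^-5 M = 18.3 μM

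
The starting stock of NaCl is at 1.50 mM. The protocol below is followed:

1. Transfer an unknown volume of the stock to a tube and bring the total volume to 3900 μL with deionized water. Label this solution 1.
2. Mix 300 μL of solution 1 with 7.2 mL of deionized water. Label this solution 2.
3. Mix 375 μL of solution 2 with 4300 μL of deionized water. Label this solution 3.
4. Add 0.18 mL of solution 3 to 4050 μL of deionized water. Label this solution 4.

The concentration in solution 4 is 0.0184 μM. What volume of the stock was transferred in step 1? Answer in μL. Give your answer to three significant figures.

350 μL

Step 1: v brought to 3900 μL → factor = 3900 μL/v
Step 2: 300 μL + 7.2 mL = 7500 μL total → factor 7500/300 = 25
Step 3: 375 μL + 4300 μL = 4675 μL total → factor 4675/375 = 12.467
Step 4: 0.18 mL + 4050 μL = 4.23 mL total → factor 4.23/0.18 = 23.5
Product of known-step factors = 7324.2
Overall factor = 1.50 mM / (0.0184 μM) = 81522
Step-1 factor = 81522 / 7324.2 = 11.131
v = 3900 μL / 11.131 = 350 μL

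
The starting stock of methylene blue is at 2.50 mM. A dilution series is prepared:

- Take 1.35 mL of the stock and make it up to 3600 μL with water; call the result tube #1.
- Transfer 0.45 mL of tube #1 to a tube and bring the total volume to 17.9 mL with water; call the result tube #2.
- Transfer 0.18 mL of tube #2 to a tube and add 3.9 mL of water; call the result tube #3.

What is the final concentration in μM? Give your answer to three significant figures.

1.04 μM

Step 1: 1.35 mL brought to 3600 μL → factor 3.6/1.35 = 2.6667
Step 2: 0.45 mL brought to 17.9 mL → factor 17.9/0.45 = 39.778
Step 3: 0.18 mL + 3.9 mL = 4.08 mL total → factor 4.08/0.18 = 22.667
Overall dilution factor = 2.6667 × 39.778 × 22.667 = 2404.3
Final = 2.50 mM / 2404.3 = 0.001040 mM = 1.04 μM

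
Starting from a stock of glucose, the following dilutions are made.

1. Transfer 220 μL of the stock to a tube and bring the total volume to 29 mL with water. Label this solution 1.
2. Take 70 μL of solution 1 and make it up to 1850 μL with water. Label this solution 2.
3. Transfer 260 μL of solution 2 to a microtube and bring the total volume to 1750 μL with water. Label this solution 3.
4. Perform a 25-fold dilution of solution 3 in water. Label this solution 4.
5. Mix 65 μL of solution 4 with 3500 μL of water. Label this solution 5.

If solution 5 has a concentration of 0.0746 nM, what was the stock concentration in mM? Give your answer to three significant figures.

2.40 mM

Step 1: 220 μL brought to 29 mL → factor 29000/220 = 131.82
Step 2: 70 μL brought to 1850 μL → factor 1850/70 = 26.429
Step 3: 260 μL brought to 1750 μL → factor 1750/260 = 6.7308
Step 4: 25-fold → factor 25
Step 5: 65 μL + 3500 μL = 3565 μL total → factor 3565/65 = 54.846
Overall dilution factor = 131.82 × 26.429 × 6.7308 × 25 × 54.846 = 3.2151 × 10^7
Stock = 0.0746 nM × 3.2151 × 10^7 = 2.398 × 10^6 nM = 2.40 mM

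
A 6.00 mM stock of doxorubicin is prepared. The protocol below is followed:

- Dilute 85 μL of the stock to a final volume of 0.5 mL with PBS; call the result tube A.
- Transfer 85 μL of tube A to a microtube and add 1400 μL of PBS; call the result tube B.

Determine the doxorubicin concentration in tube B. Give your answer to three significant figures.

Step 1: 85 μL brought to 0.5 mL → factor 500/85 = 5.8824
Step 2: 85 μL + 1400 μL = 1485 μL total → factor 1485/85 = 17.471
Overall dilution factor = 5.8824 × 17.471 = 102.77
Final = 6.00 mM / 102.77 = 0.0584 mM

0.0584 mM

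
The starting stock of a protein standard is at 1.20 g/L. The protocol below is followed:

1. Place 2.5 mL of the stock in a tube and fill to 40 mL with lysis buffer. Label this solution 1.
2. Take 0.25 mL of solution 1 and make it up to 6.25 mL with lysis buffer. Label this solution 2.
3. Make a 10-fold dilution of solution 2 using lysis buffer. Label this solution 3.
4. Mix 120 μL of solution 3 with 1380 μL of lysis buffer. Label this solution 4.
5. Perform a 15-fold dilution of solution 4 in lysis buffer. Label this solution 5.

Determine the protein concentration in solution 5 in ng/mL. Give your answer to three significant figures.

Step 1: 2.5 mL brought to 40 mL → factor 40/2.5 = 16
Step 2: 0.25 mL brought to 6.25 mL → factor 6.25/0.25 = 25
Step 3: 10-fold → factor 10
Step 4: 120 μL + 1380 μL = 1500 μL total → factor 1500/120 = 12.5
Step 5: 15-fold → factor 15
Overall dilution factor = 16 × 25 × 10 × 12.5 × 15 = 7.5 × 10^5
Final = 1.20 g/L / 7.5 × 10^5 = 1.600 × 10^-6 g/L = 1.60 ng/mL

1.60 ng/mL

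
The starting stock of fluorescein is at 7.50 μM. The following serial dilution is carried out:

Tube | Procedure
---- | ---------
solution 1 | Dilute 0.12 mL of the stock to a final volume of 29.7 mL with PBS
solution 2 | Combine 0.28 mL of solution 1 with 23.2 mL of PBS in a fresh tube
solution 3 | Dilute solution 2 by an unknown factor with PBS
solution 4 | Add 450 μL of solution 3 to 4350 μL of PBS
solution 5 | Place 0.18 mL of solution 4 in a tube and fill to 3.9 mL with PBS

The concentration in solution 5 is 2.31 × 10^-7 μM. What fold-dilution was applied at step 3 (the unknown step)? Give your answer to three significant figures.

6.77-fold

Step 1: 0.12 mL brought to 29.7 mL → factor 29.7/0.12 = 247.5
Step 2: 0.28 mL + 23.2 mL = 23.48 mL total → factor 23.48/0.28 = 83.857
Step 3: unknown factor x
Step 4: 450 μL + 4350 μL = 4800 μL total → factor 4800/450 = 10.667
Step 5: 0.18 mL brought to 3.9 mL → factor 3.9/0.18 = 21.667
Product of known-step factors = 4.7966 × 10^6
Overall factor = 7.50 μM / (2.31 × 10^-7 μM) = 3.2468 × 10^7
x = 3.2468 × 10^7 / 4.7966 × 10^6 = 6.77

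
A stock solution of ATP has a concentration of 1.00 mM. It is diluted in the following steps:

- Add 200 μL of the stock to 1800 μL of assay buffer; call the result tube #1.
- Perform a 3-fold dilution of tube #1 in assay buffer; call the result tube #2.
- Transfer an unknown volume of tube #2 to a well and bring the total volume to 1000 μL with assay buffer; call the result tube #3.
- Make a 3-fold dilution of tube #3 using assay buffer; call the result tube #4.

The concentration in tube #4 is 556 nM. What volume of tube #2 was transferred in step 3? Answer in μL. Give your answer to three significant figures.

50.0 μL

Step 1: 200 μL + 1800 μL = 2000 μL total → factor 2000/200 = 10
Step 2: 3-fold → factor 3
Step 3: v brought to 1000 μL → factor = 1000 μL/v
Step 4: 3-fold → factor 3
Product of known-step factors = 90
Overall factor = 1.00 mM / (556 nM) = 1798.6
Step-3 factor = 1798.6 / 90 = 19.984
v = 1000 μL / 19.984 = 50.0 μL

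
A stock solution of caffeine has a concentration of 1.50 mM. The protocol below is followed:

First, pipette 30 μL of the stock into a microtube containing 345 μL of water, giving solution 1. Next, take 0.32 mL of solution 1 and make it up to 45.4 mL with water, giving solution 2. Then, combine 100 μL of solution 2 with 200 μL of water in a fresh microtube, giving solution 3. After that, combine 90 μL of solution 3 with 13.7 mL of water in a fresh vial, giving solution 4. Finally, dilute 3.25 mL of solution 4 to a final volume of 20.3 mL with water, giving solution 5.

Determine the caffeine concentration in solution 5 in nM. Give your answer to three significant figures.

0.295 nM

Step 1: 30 μL + 345 μL = 375 μL total → factor 375/30 = 12.5
Step 2: 0.32 mL brought to 45.4 mL → factor 45.4/0.32 = 141.88
Step 3: 100 μL + 200 μL = 300 μL total → factor 300/100 = 3
Step 4: 90 μL + 13.7 mL = 13790 μL total → factor 13790/90 = 153.22
Step 5: 3.25 mL brought to 20.3 mL → factor 20.3/3.25 = 6.2462
Overall dilution factor = 12.5 × 141.88 × 3 × 153.22 × 6.2462 = 5.0918 × 10^6
Final = 1.50 mM / 5.0918 × 10^6 = 2.946 × 10^-7 mM = 0.295 nM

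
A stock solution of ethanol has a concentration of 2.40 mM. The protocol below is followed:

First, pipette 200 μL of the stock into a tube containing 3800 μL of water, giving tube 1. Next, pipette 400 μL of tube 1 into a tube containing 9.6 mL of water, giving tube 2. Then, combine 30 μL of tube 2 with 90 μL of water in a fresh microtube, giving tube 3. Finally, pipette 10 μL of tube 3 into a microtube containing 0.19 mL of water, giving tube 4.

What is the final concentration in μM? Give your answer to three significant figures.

0.0600 μM

Step 1: 200 μL + 3800 μL = 4000 μL total → factor 4000/200 = 20
Step 2: 400 μL + 9.6 mL = 10000 μL total → factor 10000/400 = 25
Step 3: 30 μL + 90 μL = 120 μL total → factor 120/30 = 4
Step 4: 10 μL + 0.19 mL = 200 μL total → factor 200/10 = 20
Overall dilution factor = 20 × 25 × 4 × 20 = 40000
Final = 2.40 mM / 40000 = 6.000 × 10^-5 mM = 0.0600 μM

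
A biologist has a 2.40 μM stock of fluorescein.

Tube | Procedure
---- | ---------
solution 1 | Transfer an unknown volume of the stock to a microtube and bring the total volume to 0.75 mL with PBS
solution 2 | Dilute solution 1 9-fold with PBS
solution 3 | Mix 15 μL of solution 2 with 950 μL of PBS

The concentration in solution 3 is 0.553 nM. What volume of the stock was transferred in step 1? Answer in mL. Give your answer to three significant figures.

Step 1: v brought to 0.75 mL → factor = 0.75 mL/v
Step 2: 9-fold → factor 9
Step 3: 15 μL + 950 μL = 965 μL total → factor 965/15 = 64.333
Product of known-step factors = 579
Overall factor = 2.40 μM / (0.553 nM) = 4340
Step-1 factor = 4340 / 579 = 7.4956
v = 0.75 mL / 7.4956 = 0.100 mL

0.100 mL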